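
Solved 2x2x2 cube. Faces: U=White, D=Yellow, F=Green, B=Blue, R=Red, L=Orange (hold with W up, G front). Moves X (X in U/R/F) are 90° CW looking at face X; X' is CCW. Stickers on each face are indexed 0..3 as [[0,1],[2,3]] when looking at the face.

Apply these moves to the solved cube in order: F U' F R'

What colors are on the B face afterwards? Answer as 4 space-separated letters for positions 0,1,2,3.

After move 1 (F): F=GGGG U=WWOO R=WRWR D=RRYY L=OYOY
After move 2 (U'): U=WOWO F=OYGG R=GGWR B=WRBB L=BBOY
After move 3 (F): F=GOGY U=WOYB R=WGOR D=WGYY L=BROR
After move 4 (R'): R=GRWO U=WBYW F=GOGB D=WOYY B=YRGB
Query: B face = YRGB

Answer: Y R G B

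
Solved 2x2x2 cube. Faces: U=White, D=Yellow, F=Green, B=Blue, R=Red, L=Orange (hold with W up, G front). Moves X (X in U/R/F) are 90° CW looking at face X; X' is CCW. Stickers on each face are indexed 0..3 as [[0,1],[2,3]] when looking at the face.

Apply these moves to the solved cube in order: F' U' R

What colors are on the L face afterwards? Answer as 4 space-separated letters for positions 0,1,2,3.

Answer: B B O W

Derivation:
After move 1 (F'): F=GGGG U=WWRR R=YRYR D=OOYY L=OWOW
After move 2 (U'): U=WRWR F=OWGG R=GGYR B=YRBB L=BBOW
After move 3 (R): R=YGRG U=WWWG F=OOGY D=OBYY B=RRRB
Query: L face = BBOW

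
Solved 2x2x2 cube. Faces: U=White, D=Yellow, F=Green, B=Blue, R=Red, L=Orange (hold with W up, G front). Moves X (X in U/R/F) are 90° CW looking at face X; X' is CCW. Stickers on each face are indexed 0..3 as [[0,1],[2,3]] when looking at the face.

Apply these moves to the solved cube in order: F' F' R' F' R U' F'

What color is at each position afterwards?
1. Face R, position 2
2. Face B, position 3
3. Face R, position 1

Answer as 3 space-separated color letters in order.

After move 1 (F'): F=GGGG U=WWRR R=YRYR D=OOYY L=OWOW
After move 2 (F'): F=GGGG U=WWYY R=OROR D=WWYY L=OROR
After move 3 (R'): R=RROO U=WBYB F=GWGY D=WGYG B=YBWB
After move 4 (F'): F=WYGG U=WBRO R=GRWO D=RRYG L=OBOY
After move 5 (R): R=WGOR U=WYRG F=WRGG D=RWYY B=OBBB
After move 6 (U'): U=YGWR F=OBGG R=WROR B=WGBB L=OBOY
After move 7 (F'): F=BGOG U=YGWO R=WRRR D=BYYY L=OROW
Query 1: R[2] = R
Query 2: B[3] = B
Query 3: R[1] = R

Answer: R B R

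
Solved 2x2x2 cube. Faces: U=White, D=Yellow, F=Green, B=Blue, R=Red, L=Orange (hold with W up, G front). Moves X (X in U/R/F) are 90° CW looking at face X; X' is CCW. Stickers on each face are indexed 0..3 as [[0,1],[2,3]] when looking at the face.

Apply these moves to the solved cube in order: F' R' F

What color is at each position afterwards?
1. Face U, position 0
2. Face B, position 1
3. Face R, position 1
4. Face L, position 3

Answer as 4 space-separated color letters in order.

After move 1 (F'): F=GGGG U=WWRR R=YRYR D=OOYY L=OWOW
After move 2 (R'): R=RRYY U=WBRB F=GWGR D=OGYG B=YBOB
After move 3 (F): F=GGRW U=WBWW R=RRBY D=YRYG L=OOOG
Query 1: U[0] = W
Query 2: B[1] = B
Query 3: R[1] = R
Query 4: L[3] = G

Answer: W B R G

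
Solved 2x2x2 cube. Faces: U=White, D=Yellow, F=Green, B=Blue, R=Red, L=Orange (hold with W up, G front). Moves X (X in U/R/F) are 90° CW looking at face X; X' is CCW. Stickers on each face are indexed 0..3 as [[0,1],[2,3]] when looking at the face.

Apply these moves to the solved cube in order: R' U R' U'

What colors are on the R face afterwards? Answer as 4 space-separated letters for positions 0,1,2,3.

After move 1 (R'): R=RRRR U=WBWB F=GWGW D=YGYG B=YBYB
After move 2 (U): U=WWBB F=RRGW R=YBRR B=OOYB L=GWOO
After move 3 (R'): R=BRYR U=WYBO F=RWGB D=YRYW B=GOGB
After move 4 (U'): U=YOWB F=GWGB R=RWYR B=BRGB L=GOOO
Query: R face = RWYR

Answer: R W Y R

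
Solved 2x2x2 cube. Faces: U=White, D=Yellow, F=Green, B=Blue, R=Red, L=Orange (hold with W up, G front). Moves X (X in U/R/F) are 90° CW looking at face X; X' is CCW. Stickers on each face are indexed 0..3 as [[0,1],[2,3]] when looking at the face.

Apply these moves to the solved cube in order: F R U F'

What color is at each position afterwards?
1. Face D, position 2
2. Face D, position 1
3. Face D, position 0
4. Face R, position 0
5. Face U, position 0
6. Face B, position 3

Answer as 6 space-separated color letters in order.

After move 1 (F): F=GGGG U=WWOO R=WRWR D=RRYY L=OYOY
After move 2 (R): R=WWRR U=WGOG F=GRGY D=RBYB B=OBWB
After move 3 (U): U=OWGG F=WWGY R=OBRR B=OYWB L=GROY
After move 4 (F'): F=WYWG U=OWOR R=BBRR D=RYYB L=GGOG
Query 1: D[2] = Y
Query 2: D[1] = Y
Query 3: D[0] = R
Query 4: R[0] = B
Query 5: U[0] = O
Query 6: B[3] = B

Answer: Y Y R B O B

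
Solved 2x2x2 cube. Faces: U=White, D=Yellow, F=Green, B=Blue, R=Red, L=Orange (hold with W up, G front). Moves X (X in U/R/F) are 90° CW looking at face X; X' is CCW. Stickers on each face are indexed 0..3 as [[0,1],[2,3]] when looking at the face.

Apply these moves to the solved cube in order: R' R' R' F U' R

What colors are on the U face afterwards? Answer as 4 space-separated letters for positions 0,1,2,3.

Answer: G Y W Y

Derivation:
After move 1 (R'): R=RRRR U=WBWB F=GWGW D=YGYG B=YBYB
After move 2 (R'): R=RRRR U=WYWY F=GBGB D=YWYW B=GBGB
After move 3 (R'): R=RRRR U=WGWG F=GYGY D=YBYB B=WBWB
After move 4 (F): F=GGYY U=WGOO R=WRGR D=RRYB L=OYOB
After move 5 (U'): U=GOWO F=OYYY R=GGGR B=WRWB L=WBOB
After move 6 (R): R=GGRG U=GYWY F=ORYB D=RWYW B=OROB
Query: U face = GYWY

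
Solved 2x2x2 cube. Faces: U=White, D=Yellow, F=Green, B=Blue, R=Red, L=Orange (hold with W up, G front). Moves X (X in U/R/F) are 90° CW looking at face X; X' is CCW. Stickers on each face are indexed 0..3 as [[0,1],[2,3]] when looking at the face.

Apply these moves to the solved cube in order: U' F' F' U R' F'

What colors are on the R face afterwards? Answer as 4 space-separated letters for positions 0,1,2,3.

After move 1 (U'): U=WWWW F=OOGG R=GGRR B=RRBB L=BBOO
After move 2 (F'): F=OGOG U=WWGR R=YGYR D=BOYY L=BWOW
After move 3 (F'): F=GGOO U=WWYY R=OGBR D=WWYY L=BROG
After move 4 (U): U=YWYW F=OGOO R=RRBR B=BRBB L=GGOG
After move 5 (R'): R=RRRB U=YBYB F=OWOW D=WGYO B=YRWB
After move 6 (F'): F=WWOO U=YBRR R=GRWB D=GGYO L=GBOY
Query: R face = GRWB

Answer: G R W B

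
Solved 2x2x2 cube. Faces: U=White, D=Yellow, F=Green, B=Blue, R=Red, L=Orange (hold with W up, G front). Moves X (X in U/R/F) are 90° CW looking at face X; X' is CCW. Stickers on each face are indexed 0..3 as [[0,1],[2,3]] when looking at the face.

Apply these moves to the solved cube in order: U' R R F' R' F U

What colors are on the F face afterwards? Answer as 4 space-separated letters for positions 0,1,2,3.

Answer: R G G Y

Derivation:
After move 1 (U'): U=WWWW F=OOGG R=GGRR B=RRBB L=BBOO
After move 2 (R): R=RGRG U=WOWG F=OYGY D=YBYR B=WRWB
After move 3 (R): R=RRGG U=WYWY F=OBGR D=YWYW B=GROB
After move 4 (F'): F=BROG U=WYRG R=WRYG D=BOYW L=BYOW
After move 5 (R'): R=RGWY U=WORG F=BYOG D=BRYG B=WROB
After move 6 (F): F=OBGY U=WOWY R=RGGY D=WRYG L=BBOR
After move 7 (U): U=WWYO F=RGGY R=WRGY B=BBOB L=OBOR
Query: F face = RGGY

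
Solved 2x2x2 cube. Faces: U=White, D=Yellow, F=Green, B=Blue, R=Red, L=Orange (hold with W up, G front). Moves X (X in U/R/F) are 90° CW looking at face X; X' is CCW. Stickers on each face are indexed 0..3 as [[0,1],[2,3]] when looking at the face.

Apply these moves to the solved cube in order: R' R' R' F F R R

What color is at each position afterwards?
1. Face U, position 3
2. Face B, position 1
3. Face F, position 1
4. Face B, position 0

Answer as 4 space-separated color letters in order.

After move 1 (R'): R=RRRR U=WBWB F=GWGW D=YGYG B=YBYB
After move 2 (R'): R=RRRR U=WYWY F=GBGB D=YWYW B=GBGB
After move 3 (R'): R=RRRR U=WGWG F=GYGY D=YBYB B=WBWB
After move 4 (F): F=GGYY U=WGOO R=WRGR D=RRYB L=OYOB
After move 5 (F): F=YGYG U=WGBY R=OROR D=GWYB L=OROR
After move 6 (R): R=OORR U=WGBG F=YWYB D=GWYW B=YBGB
After move 7 (R): R=RORO U=WWBB F=YWYW D=GGYY B=GBGB
Query 1: U[3] = B
Query 2: B[1] = B
Query 3: F[1] = W
Query 4: B[0] = G

Answer: B B W G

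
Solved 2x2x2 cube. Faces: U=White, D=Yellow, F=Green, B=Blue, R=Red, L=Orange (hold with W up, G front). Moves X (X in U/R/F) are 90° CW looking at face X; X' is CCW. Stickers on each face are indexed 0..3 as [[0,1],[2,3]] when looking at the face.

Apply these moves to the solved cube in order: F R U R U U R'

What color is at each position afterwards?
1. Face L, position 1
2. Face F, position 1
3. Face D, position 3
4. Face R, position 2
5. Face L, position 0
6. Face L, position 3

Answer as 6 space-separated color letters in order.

After move 1 (F): F=GGGG U=WWOO R=WRWR D=RRYY L=OYOY
After move 2 (R): R=WWRR U=WGOG F=GRGY D=RBYB B=OBWB
After move 3 (U): U=OWGG F=WWGY R=OBRR B=OYWB L=GROY
After move 4 (R): R=RORB U=OWGY F=WBGB D=RWYO B=GYWB
After move 5 (U): U=GOYW F=ROGB R=GYRB B=GRWB L=WBOY
After move 6 (U): U=YGWO F=GYGB R=GRRB B=WBWB L=ROOY
After move 7 (R'): R=RBGR U=YWWW F=GGGO D=RYYB B=OBWB
Query 1: L[1] = O
Query 2: F[1] = G
Query 3: D[3] = B
Query 4: R[2] = G
Query 5: L[0] = R
Query 6: L[3] = Y

Answer: O G B G R Y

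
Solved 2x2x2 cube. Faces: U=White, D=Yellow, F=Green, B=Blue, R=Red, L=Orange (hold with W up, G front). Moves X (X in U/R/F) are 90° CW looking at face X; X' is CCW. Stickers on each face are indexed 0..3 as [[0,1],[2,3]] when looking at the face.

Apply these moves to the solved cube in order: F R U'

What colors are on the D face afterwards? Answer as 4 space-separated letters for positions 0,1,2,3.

After move 1 (F): F=GGGG U=WWOO R=WRWR D=RRYY L=OYOY
After move 2 (R): R=WWRR U=WGOG F=GRGY D=RBYB B=OBWB
After move 3 (U'): U=GGWO F=OYGY R=GRRR B=WWWB L=OBOY
Query: D face = RBYB

Answer: R B Y B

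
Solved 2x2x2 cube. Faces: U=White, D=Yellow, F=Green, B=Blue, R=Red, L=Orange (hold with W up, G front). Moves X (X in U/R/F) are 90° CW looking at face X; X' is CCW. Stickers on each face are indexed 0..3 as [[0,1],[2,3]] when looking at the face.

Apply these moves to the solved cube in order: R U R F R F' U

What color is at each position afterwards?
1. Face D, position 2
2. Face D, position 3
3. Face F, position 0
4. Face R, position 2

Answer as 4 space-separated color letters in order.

Answer: Y G W R

Derivation:
After move 1 (R): R=RRRR U=WGWG F=GYGY D=YBYB B=WBWB
After move 2 (U): U=WWGG F=RRGY R=WBRR B=OOWB L=GYOO
After move 3 (R): R=RWRB U=WRGY F=RBGB D=YWYO B=GOWB
After move 4 (F): F=GRBB U=WROY R=GWYB D=RRYO L=GYOW
After move 5 (R): R=YGBW U=WROB F=GRBO D=RWYG B=YORB
After move 6 (F'): F=ROGB U=WRYB R=WGRW D=YWYG L=GBOO
After move 7 (U): U=YWBR F=WGGB R=YORW B=GBRB L=ROOO
Query 1: D[2] = Y
Query 2: D[3] = G
Query 3: F[0] = W
Query 4: R[2] = R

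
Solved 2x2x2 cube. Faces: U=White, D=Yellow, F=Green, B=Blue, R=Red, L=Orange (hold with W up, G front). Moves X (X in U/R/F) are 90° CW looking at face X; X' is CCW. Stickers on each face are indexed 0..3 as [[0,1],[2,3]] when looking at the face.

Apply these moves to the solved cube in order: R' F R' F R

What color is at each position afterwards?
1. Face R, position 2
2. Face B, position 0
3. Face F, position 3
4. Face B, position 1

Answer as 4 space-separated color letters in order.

After move 1 (R'): R=RRRR U=WBWB F=GWGW D=YGYG B=YBYB
After move 2 (F): F=GGWW U=WBOO R=WRBR D=RRYG L=OYOG
After move 3 (R'): R=RRWB U=WYOY F=GBWO D=RGYW B=GBRB
After move 4 (F): F=WGOB U=WYGY R=ORYB D=WRYW L=OROG
After move 5 (R): R=YOBR U=WGGB F=WROW D=WRYG B=YBYB
Query 1: R[2] = B
Query 2: B[0] = Y
Query 3: F[3] = W
Query 4: B[1] = B

Answer: B Y W B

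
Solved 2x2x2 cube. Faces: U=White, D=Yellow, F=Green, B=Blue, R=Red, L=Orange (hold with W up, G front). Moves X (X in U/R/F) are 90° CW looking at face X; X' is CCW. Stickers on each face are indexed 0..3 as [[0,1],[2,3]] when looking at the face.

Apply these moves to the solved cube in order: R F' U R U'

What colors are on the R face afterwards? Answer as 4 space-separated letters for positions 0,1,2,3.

Answer: B O R B

Derivation:
After move 1 (R): R=RRRR U=WGWG F=GYGY D=YBYB B=WBWB
After move 2 (F'): F=YYGG U=WGRR R=BRYR D=OOYB L=OGOW
After move 3 (U): U=RWRG F=BRGG R=WBYR B=OGWB L=YYOW
After move 4 (R): R=YWRB U=RRRG F=BOGB D=OWYO B=GGWB
After move 5 (U'): U=RGRR F=YYGB R=BORB B=YWWB L=GGOW
Query: R face = BORB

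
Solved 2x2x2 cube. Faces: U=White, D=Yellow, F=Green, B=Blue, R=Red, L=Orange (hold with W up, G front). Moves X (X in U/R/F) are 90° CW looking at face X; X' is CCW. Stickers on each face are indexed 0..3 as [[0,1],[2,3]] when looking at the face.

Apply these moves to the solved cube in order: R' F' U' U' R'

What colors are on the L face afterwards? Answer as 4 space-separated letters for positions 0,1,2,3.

Answer: G R O W

Derivation:
After move 1 (R'): R=RRRR U=WBWB F=GWGW D=YGYG B=YBYB
After move 2 (F'): F=WWGG U=WBRR R=GRYR D=OOYG L=OBOW
After move 3 (U'): U=BRWR F=OBGG R=WWYR B=GRYB L=YBOW
After move 4 (U'): U=RRBW F=YBGG R=OBYR B=WWYB L=GROW
After move 5 (R'): R=BROY U=RYBW F=YRGW D=OBYG B=GWOB
Query: L face = GROW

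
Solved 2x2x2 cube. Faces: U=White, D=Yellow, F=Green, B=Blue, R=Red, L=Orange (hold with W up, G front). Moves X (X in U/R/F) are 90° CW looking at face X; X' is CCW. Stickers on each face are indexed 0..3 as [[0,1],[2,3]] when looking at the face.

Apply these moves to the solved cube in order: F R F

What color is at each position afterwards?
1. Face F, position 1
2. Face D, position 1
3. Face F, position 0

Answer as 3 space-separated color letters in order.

Answer: G W G

Derivation:
After move 1 (F): F=GGGG U=WWOO R=WRWR D=RRYY L=OYOY
After move 2 (R): R=WWRR U=WGOG F=GRGY D=RBYB B=OBWB
After move 3 (F): F=GGYR U=WGYY R=OWGR D=RWYB L=OROB
Query 1: F[1] = G
Query 2: D[1] = W
Query 3: F[0] = G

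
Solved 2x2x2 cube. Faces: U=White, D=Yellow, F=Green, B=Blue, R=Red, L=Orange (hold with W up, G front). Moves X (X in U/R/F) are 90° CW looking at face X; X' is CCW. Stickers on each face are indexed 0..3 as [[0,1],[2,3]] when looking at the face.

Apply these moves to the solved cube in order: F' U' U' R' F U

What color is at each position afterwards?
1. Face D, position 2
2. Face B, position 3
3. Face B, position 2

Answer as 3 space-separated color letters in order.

After move 1 (F'): F=GGGG U=WWRR R=YRYR D=OOYY L=OWOW
After move 2 (U'): U=WRWR F=OWGG R=GGYR B=YRBB L=BBOW
After move 3 (U'): U=RRWW F=BBGG R=OWYR B=GGBB L=YROW
After move 4 (R'): R=WROY U=RBWG F=BRGW D=OBYG B=YGOB
After move 5 (F): F=GBWR U=RBWR R=WRGY D=OWYG L=YOOB
After move 6 (U): U=WRRB F=WRWR R=YGGY B=YOOB L=GBOB
Query 1: D[2] = Y
Query 2: B[3] = B
Query 3: B[2] = O

Answer: Y B O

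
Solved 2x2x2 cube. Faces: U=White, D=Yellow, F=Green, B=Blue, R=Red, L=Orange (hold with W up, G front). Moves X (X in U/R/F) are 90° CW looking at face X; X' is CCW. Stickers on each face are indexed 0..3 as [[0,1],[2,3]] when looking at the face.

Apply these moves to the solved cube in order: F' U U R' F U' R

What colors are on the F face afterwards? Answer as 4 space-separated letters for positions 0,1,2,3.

Answer: Y W W G

Derivation:
After move 1 (F'): F=GGGG U=WWRR R=YRYR D=OOYY L=OWOW
After move 2 (U): U=RWRW F=YRGG R=BBYR B=OWBB L=GGOW
After move 3 (U): U=RRWW F=BBGG R=OWYR B=GGBB L=YROW
After move 4 (R'): R=WROY U=RBWG F=BRGW D=OBYG B=YGOB
After move 5 (F): F=GBWR U=RBWR R=WRGY D=OWYG L=YOOB
After move 6 (U'): U=BRRW F=YOWR R=GBGY B=WROB L=YGOB
After move 7 (R): R=GGYB U=BORR F=YWWG D=OOYW B=WRRB
Query: F face = YWWG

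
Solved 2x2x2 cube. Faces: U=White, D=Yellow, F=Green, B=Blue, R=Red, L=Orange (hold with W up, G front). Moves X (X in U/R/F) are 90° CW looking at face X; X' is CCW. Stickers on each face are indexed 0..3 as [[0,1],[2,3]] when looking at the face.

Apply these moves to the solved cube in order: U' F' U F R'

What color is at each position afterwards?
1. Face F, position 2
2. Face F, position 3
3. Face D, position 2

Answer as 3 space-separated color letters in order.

After move 1 (U'): U=WWWW F=OOGG R=GGRR B=RRBB L=BBOO
After move 2 (F'): F=OGOG U=WWGR R=YGYR D=BOYY L=BWOW
After move 3 (U): U=GWRW F=YGOG R=RRYR B=BWBB L=OGOW
After move 4 (F): F=OYGG U=GWWG R=RRWR D=YRYY L=OBOO
After move 5 (R'): R=RRRW U=GBWB F=OWGG D=YYYG B=YWRB
Query 1: F[2] = G
Query 2: F[3] = G
Query 3: D[2] = Y

Answer: G G Y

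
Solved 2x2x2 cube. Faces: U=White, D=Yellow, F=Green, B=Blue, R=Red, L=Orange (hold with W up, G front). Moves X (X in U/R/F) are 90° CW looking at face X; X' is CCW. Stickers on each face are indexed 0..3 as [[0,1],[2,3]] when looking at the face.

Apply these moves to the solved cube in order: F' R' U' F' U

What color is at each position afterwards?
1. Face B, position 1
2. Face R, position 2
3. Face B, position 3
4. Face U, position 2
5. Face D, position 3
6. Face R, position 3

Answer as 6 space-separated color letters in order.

After move 1 (F'): F=GGGG U=WWRR R=YRYR D=OOYY L=OWOW
After move 2 (R'): R=RRYY U=WBRB F=GWGR D=OGYG B=YBOB
After move 3 (U'): U=BBWR F=OWGR R=GWYY B=RROB L=YBOW
After move 4 (F'): F=WROG U=BBGY R=GWOY D=BWYG L=YROW
After move 5 (U): U=GBYB F=GWOG R=RROY B=YROB L=WROW
Query 1: B[1] = R
Query 2: R[2] = O
Query 3: B[3] = B
Query 4: U[2] = Y
Query 5: D[3] = G
Query 6: R[3] = Y

Answer: R O B Y G Y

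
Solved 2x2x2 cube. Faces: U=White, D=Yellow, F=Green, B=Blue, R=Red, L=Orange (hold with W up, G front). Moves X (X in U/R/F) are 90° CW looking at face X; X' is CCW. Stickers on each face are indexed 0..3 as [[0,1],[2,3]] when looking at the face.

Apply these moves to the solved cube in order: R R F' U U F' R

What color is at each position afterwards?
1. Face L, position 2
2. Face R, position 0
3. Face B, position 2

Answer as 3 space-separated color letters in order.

After move 1 (R): R=RRRR U=WGWG F=GYGY D=YBYB B=WBWB
After move 2 (R): R=RRRR U=WYWY F=GBGB D=YWYW B=GBGB
After move 3 (F'): F=BBGG U=WYRR R=WRYR D=OOYW L=OYOW
After move 4 (U): U=RWRY F=WRGG R=GBYR B=OYGB L=BBOW
After move 5 (U): U=RRYW F=GBGG R=OYYR B=BBGB L=WROW
After move 6 (F'): F=BGGG U=RROY R=OYOR D=RWYW L=WWOY
After move 7 (R): R=OORY U=RGOG F=BWGW D=RGYB B=YBRB
Query 1: L[2] = O
Query 2: R[0] = O
Query 3: B[2] = R

Answer: O O R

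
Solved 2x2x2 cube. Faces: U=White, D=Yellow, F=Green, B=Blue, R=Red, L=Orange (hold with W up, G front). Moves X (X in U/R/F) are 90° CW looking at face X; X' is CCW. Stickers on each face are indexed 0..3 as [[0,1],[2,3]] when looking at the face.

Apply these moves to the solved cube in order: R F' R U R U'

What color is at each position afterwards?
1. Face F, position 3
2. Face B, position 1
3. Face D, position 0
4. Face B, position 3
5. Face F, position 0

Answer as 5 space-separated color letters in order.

After move 1 (R): R=RRRR U=WGWG F=GYGY D=YBYB B=WBWB
After move 2 (F'): F=YYGG U=WGRR R=BRYR D=OOYB L=OGOW
After move 3 (R): R=YBRR U=WYRG F=YOGB D=OWYW B=RBGB
After move 4 (U): U=RWGY F=YBGB R=RBRR B=OGGB L=YOOW
After move 5 (R): R=RRRB U=RBGB F=YWGW D=OGYO B=YGWB
After move 6 (U'): U=BBRG F=YOGW R=YWRB B=RRWB L=YGOW
Query 1: F[3] = W
Query 2: B[1] = R
Query 3: D[0] = O
Query 4: B[3] = B
Query 5: F[0] = Y

Answer: W R O B Y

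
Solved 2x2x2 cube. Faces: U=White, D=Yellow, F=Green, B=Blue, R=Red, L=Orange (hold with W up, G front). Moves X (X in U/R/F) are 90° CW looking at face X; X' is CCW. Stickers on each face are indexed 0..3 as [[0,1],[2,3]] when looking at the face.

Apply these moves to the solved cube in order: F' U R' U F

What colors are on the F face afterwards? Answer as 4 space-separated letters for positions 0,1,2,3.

Answer: G B W R

Derivation:
After move 1 (F'): F=GGGG U=WWRR R=YRYR D=OOYY L=OWOW
After move 2 (U): U=RWRW F=YRGG R=BBYR B=OWBB L=GGOW
After move 3 (R'): R=BRBY U=RBRO F=YWGW D=ORYG B=YWOB
After move 4 (U): U=RROB F=BRGW R=YWBY B=GGOB L=YWOW
After move 5 (F): F=GBWR U=RRWW R=OWBY D=BYYG L=YOOR
Query: F face = GBWR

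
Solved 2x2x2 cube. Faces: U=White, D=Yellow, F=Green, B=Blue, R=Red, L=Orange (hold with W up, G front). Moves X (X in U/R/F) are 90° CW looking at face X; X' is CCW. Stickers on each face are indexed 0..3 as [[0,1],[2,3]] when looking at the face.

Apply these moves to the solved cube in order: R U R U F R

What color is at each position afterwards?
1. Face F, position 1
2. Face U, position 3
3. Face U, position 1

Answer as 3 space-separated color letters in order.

After move 1 (R): R=RRRR U=WGWG F=GYGY D=YBYB B=WBWB
After move 2 (U): U=WWGG F=RRGY R=WBRR B=OOWB L=GYOO
After move 3 (R): R=RWRB U=WRGY F=RBGB D=YWYO B=GOWB
After move 4 (U): U=GWYR F=RWGB R=GORB B=GYWB L=RBOO
After move 5 (F): F=GRBW U=GWOB R=YORB D=RGYO L=RYOW
After move 6 (R): R=RYBO U=GROW F=GGBO D=RWYG B=BYWB
Query 1: F[1] = G
Query 2: U[3] = W
Query 3: U[1] = R

Answer: G W R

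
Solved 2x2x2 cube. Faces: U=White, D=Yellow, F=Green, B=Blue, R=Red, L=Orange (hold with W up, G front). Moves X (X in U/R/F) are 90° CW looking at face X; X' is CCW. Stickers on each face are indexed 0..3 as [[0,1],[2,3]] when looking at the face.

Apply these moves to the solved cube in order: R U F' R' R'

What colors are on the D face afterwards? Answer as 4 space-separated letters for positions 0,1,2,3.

Answer: Y W Y R

Derivation:
After move 1 (R): R=RRRR U=WGWG F=GYGY D=YBYB B=WBWB
After move 2 (U): U=WWGG F=RRGY R=WBRR B=OOWB L=GYOO
After move 3 (F'): F=RYRG U=WWWR R=BBYR D=YOYB L=GGOG
After move 4 (R'): R=BRBY U=WWWO F=RWRR D=YYYG B=BOOB
After move 5 (R'): R=RYBB U=WOWB F=RWRO D=YWYR B=GOYB
Query: D face = YWYR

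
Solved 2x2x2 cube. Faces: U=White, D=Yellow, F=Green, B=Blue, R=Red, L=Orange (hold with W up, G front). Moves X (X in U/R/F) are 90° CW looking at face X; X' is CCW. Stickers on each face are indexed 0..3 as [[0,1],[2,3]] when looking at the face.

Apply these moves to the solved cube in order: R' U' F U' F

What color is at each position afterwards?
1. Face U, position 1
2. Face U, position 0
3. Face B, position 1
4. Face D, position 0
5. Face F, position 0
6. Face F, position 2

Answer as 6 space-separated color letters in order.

After move 1 (R'): R=RRRR U=WBWB F=GWGW D=YGYG B=YBYB
After move 2 (U'): U=BBWW F=OOGW R=GWRR B=RRYB L=YBOO
After move 3 (F): F=GOWO U=BBOB R=WWWR D=RGYG L=YYOG
After move 4 (U'): U=BBBO F=YYWO R=GOWR B=WWYB L=RROG
After move 5 (F): F=WYOY U=BBGR R=BOOR D=WGYG L=RROG
Query 1: U[1] = B
Query 2: U[0] = B
Query 3: B[1] = W
Query 4: D[0] = W
Query 5: F[0] = W
Query 6: F[2] = O

Answer: B B W W W O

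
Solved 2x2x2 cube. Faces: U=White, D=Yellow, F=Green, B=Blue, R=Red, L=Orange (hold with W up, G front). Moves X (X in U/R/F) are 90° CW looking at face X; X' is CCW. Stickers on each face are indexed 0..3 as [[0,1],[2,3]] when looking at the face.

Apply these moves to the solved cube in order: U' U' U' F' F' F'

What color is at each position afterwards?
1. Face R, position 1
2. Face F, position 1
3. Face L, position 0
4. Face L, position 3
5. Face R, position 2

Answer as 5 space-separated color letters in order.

After move 1 (U'): U=WWWW F=OOGG R=GGRR B=RRBB L=BBOO
After move 2 (U'): U=WWWW F=BBGG R=OORR B=GGBB L=RROO
After move 3 (U'): U=WWWW F=RRGG R=BBRR B=OOBB L=GGOO
After move 4 (F'): F=RGRG U=WWBR R=YBYR D=GOYY L=GWOW
After move 5 (F'): F=GGRR U=WWYY R=OBGR D=WWYY L=GROB
After move 6 (F'): F=GRGR U=WWOG R=WBWR D=RBYY L=GYOY
Query 1: R[1] = B
Query 2: F[1] = R
Query 3: L[0] = G
Query 4: L[3] = Y
Query 5: R[2] = W

Answer: B R G Y W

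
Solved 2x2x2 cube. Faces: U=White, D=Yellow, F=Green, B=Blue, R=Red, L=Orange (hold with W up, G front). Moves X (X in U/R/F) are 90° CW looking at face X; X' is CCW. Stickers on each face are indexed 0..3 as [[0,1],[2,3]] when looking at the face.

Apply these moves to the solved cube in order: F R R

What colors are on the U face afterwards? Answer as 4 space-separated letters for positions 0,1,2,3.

Answer: W R O Y

Derivation:
After move 1 (F): F=GGGG U=WWOO R=WRWR D=RRYY L=OYOY
After move 2 (R): R=WWRR U=WGOG F=GRGY D=RBYB B=OBWB
After move 3 (R): R=RWRW U=WROY F=GBGB D=RWYO B=GBGB
Query: U face = WROY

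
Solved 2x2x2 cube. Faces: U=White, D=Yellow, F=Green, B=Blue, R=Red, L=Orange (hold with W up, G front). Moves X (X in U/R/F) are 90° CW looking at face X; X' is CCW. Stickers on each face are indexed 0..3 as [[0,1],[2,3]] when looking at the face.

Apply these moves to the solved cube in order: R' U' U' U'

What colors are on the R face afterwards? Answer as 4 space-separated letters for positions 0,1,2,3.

Answer: Y B R R

Derivation:
After move 1 (R'): R=RRRR U=WBWB F=GWGW D=YGYG B=YBYB
After move 2 (U'): U=BBWW F=OOGW R=GWRR B=RRYB L=YBOO
After move 3 (U'): U=BWBW F=YBGW R=OORR B=GWYB L=RROO
After move 4 (U'): U=WWBB F=RRGW R=YBRR B=OOYB L=GWOO
Query: R face = YBRR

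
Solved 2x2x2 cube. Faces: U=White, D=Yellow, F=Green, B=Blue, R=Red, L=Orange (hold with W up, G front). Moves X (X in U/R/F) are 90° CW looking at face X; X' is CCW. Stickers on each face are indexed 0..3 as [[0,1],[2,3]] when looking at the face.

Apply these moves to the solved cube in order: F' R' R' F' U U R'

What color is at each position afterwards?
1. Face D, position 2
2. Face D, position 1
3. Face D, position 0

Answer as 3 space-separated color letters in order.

After move 1 (F'): F=GGGG U=WWRR R=YRYR D=OOYY L=OWOW
After move 2 (R'): R=RRYY U=WBRB F=GWGR D=OGYG B=YBOB
After move 3 (R'): R=RYRY U=WORY F=GBGB D=OWYR B=GBGB
After move 4 (F'): F=BBGG U=WORR R=WYOY D=WWYR L=OYOR
After move 5 (U): U=RWRO F=WYGG R=GBOY B=OYGB L=BBOR
After move 6 (U): U=RROW F=GBGG R=OYOY B=BBGB L=WYOR
After move 7 (R'): R=YYOO U=RGOB F=GRGW D=WBYG B=RBWB
Query 1: D[2] = Y
Query 2: D[1] = B
Query 3: D[0] = W

Answer: Y B W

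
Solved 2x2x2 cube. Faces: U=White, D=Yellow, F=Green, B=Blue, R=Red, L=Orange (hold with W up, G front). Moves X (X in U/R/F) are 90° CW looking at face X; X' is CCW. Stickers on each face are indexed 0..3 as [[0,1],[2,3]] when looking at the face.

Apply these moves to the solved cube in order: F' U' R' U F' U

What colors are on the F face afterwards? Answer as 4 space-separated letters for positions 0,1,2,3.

Answer: W R G G

Derivation:
After move 1 (F'): F=GGGG U=WWRR R=YRYR D=OOYY L=OWOW
After move 2 (U'): U=WRWR F=OWGG R=GGYR B=YRBB L=BBOW
After move 3 (R'): R=GRGY U=WBWY F=ORGR D=OWYG B=YROB
After move 4 (U): U=WWYB F=GRGR R=YRGY B=BBOB L=OROW
After move 5 (F'): F=RRGG U=WWYG R=WROY D=RWYG L=OBOY
After move 6 (U): U=YWGW F=WRGG R=BBOY B=OBOB L=RROY
Query: F face = WRGG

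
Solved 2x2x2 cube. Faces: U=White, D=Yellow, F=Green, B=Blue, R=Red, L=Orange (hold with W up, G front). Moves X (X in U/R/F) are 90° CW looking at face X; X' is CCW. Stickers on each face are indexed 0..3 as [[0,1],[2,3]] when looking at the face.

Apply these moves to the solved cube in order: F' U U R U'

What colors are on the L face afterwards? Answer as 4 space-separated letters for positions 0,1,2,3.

Answer: W G O W

Derivation:
After move 1 (F'): F=GGGG U=WWRR R=YRYR D=OOYY L=OWOW
After move 2 (U): U=RWRW F=YRGG R=BBYR B=OWBB L=GGOW
After move 3 (U): U=RRWW F=BBGG R=OWYR B=GGBB L=YROW
After move 4 (R): R=YORW U=RBWG F=BOGY D=OBYG B=WGRB
After move 5 (U'): U=BGRW F=YRGY R=BORW B=YORB L=WGOW
Query: L face = WGOW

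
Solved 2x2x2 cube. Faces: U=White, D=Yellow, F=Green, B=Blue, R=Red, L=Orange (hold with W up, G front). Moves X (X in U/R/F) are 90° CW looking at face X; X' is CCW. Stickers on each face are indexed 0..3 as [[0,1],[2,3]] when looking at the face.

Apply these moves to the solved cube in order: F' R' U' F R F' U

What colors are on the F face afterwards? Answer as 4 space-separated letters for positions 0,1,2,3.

Answer: O W G R

Derivation:
After move 1 (F'): F=GGGG U=WWRR R=YRYR D=OOYY L=OWOW
After move 2 (R'): R=RRYY U=WBRB F=GWGR D=OGYG B=YBOB
After move 3 (U'): U=BBWR F=OWGR R=GWYY B=RROB L=YBOW
After move 4 (F): F=GORW U=BBWB R=WWRY D=YGYG L=YOOG
After move 5 (R): R=RWYW U=BOWW F=GGRG D=YOYR B=BRBB
After move 6 (F'): F=GGGR U=BORY R=OWYW D=OGYR L=YWOW
After move 7 (U): U=RBYO F=OWGR R=BRYW B=YWBB L=GGOW
Query: F face = OWGR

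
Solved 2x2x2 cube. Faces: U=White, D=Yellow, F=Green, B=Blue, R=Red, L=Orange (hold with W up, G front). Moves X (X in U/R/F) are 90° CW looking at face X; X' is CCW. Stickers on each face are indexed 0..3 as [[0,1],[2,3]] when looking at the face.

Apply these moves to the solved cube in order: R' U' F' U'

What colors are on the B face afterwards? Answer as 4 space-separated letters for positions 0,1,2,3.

After move 1 (R'): R=RRRR U=WBWB F=GWGW D=YGYG B=YBYB
After move 2 (U'): U=BBWW F=OOGW R=GWRR B=RRYB L=YBOO
After move 3 (F'): F=OWOG U=BBGR R=GWYR D=BOYG L=YWOW
After move 4 (U'): U=BRBG F=YWOG R=OWYR B=GWYB L=RROW
Query: B face = GWYB

Answer: G W Y B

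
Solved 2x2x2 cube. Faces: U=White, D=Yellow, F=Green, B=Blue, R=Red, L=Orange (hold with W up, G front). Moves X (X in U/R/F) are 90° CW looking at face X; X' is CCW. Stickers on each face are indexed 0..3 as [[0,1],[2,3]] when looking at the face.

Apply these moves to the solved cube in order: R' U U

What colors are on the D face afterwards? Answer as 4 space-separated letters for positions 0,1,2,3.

Answer: Y G Y G

Derivation:
After move 1 (R'): R=RRRR U=WBWB F=GWGW D=YGYG B=YBYB
After move 2 (U): U=WWBB F=RRGW R=YBRR B=OOYB L=GWOO
After move 3 (U): U=BWBW F=YBGW R=OORR B=GWYB L=RROO
Query: D face = YGYG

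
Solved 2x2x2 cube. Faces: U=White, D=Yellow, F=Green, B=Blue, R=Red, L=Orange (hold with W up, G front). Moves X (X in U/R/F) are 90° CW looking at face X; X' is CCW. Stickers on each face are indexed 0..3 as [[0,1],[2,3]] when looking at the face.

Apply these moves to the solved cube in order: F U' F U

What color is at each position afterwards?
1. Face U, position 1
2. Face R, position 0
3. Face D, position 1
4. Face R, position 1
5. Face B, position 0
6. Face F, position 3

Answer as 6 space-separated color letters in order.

Answer: W W G R B Y

Derivation:
After move 1 (F): F=GGGG U=WWOO R=WRWR D=RRYY L=OYOY
After move 2 (U'): U=WOWO F=OYGG R=GGWR B=WRBB L=BBOY
After move 3 (F): F=GOGY U=WOYB R=WGOR D=WGYY L=BROR
After move 4 (U): U=YWBO F=WGGY R=WROR B=BRBB L=GOOR
Query 1: U[1] = W
Query 2: R[0] = W
Query 3: D[1] = G
Query 4: R[1] = R
Query 5: B[0] = B
Query 6: F[3] = Y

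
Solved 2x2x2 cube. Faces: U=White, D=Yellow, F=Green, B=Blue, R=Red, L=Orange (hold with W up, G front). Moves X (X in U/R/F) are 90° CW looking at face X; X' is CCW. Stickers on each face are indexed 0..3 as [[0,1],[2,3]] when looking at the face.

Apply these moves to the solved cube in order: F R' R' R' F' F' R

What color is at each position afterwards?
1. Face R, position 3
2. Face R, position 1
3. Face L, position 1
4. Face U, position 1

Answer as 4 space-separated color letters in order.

After move 1 (F): F=GGGG U=WWOO R=WRWR D=RRYY L=OYOY
After move 2 (R'): R=RRWW U=WBOB F=GWGO D=RGYG B=YBRB
After move 3 (R'): R=RWRW U=WROY F=GBGB D=RWYO B=GBGB
After move 4 (R'): R=WWRR U=WGOG F=GRGY D=RBYB B=OBWB
After move 5 (F'): F=RYGG U=WGWR R=BWRR D=YYYB L=OGOO
After move 6 (F'): F=YGRG U=WGBR R=YWYR D=GOYB L=OROW
After move 7 (R): R=YYRW U=WGBG F=YORB D=GWYO B=RBGB
Query 1: R[3] = W
Query 2: R[1] = Y
Query 3: L[1] = R
Query 4: U[1] = G

Answer: W Y R G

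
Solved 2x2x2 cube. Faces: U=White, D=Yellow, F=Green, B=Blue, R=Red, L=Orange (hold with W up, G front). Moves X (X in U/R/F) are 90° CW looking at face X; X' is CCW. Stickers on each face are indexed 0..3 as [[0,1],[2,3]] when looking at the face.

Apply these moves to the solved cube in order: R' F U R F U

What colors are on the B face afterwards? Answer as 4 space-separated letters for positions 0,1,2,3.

Answer: G R W B

Derivation:
After move 1 (R'): R=RRRR U=WBWB F=GWGW D=YGYG B=YBYB
After move 2 (F): F=GGWW U=WBOO R=WRBR D=RRYG L=OYOG
After move 3 (U): U=OWOB F=WRWW R=YBBR B=OYYB L=GGOG
After move 4 (R): R=BYRB U=OROW F=WRWG D=RYYO B=BYWB
After move 5 (F): F=WWGR U=ORGG R=OYWB D=RBYO L=GROY
After move 6 (U): U=GOGR F=OYGR R=BYWB B=GRWB L=WWOY
Query: B face = GRWB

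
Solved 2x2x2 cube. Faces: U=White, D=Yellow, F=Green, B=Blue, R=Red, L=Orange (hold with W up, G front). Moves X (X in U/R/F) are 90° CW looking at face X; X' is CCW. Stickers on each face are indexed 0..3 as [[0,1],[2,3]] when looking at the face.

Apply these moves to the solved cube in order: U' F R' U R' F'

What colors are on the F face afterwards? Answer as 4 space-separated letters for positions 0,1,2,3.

After move 1 (U'): U=WWWW F=OOGG R=GGRR B=RRBB L=BBOO
After move 2 (F): F=GOGO U=WWOB R=WGWR D=RGYY L=BYOY
After move 3 (R'): R=GRWW U=WBOR F=GWGB D=ROYO B=YRGB
After move 4 (U): U=OWRB F=GRGB R=YRWW B=BYGB L=GWOY
After move 5 (R'): R=RWYW U=OGRB F=GWGB D=RRYB B=OYOB
After move 6 (F'): F=WBGG U=OGRY R=RWRW D=WYYB L=GBOR
Query: F face = WBGG

Answer: W B G G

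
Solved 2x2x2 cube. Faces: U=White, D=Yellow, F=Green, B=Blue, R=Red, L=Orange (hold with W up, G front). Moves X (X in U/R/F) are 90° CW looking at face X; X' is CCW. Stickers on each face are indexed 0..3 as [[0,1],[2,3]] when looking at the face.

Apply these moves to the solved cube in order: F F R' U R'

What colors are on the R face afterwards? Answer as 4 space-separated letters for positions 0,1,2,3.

After move 1 (F): F=GGGG U=WWOO R=WRWR D=RRYY L=OYOY
After move 2 (F): F=GGGG U=WWYY R=OROR D=WWYY L=OROR
After move 3 (R'): R=RROO U=WBYB F=GWGY D=WGYG B=YBWB
After move 4 (U): U=YWBB F=RRGY R=YBOO B=ORWB L=GWOR
After move 5 (R'): R=BOYO U=YWBO F=RWGB D=WRYY B=GRGB
Query: R face = BOYO

Answer: B O Y O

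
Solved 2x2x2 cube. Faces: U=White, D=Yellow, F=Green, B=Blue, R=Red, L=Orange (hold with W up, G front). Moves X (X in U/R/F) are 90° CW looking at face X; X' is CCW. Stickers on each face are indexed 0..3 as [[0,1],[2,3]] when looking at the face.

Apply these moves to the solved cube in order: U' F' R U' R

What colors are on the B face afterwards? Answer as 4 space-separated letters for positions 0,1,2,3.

Answer: G Y G B

Derivation:
After move 1 (U'): U=WWWW F=OOGG R=GGRR B=RRBB L=BBOO
After move 2 (F'): F=OGOG U=WWGR R=YGYR D=BOYY L=BWOW
After move 3 (R): R=YYRG U=WGGG F=OOOY D=BBYR B=RRWB
After move 4 (U'): U=GGWG F=BWOY R=OORG B=YYWB L=RROW
After move 5 (R): R=ROGO U=GWWY F=BBOR D=BWYY B=GYGB
Query: B face = GYGB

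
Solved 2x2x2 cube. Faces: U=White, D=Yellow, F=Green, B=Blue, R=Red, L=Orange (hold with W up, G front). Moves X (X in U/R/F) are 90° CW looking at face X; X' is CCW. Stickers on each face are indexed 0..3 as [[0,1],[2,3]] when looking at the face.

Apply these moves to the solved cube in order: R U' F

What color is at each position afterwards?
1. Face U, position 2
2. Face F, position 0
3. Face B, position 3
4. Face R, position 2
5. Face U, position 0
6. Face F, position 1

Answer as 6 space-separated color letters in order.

After move 1 (R): R=RRRR U=WGWG F=GYGY D=YBYB B=WBWB
After move 2 (U'): U=GGWW F=OOGY R=GYRR B=RRWB L=WBOO
After move 3 (F): F=GOYO U=GGOB R=WYWR D=RGYB L=WYOB
Query 1: U[2] = O
Query 2: F[0] = G
Query 3: B[3] = B
Query 4: R[2] = W
Query 5: U[0] = G
Query 6: F[1] = O

Answer: O G B W G O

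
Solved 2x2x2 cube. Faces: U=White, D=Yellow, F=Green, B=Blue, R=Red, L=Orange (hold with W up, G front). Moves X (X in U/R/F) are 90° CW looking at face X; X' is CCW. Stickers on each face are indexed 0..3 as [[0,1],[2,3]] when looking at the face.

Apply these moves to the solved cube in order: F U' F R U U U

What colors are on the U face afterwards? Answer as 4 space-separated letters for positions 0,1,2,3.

Answer: O Y W Y

Derivation:
After move 1 (F): F=GGGG U=WWOO R=WRWR D=RRYY L=OYOY
After move 2 (U'): U=WOWO F=OYGG R=GGWR B=WRBB L=BBOY
After move 3 (F): F=GOGY U=WOYB R=WGOR D=WGYY L=BROR
After move 4 (R): R=OWRG U=WOYY F=GGGY D=WBYW B=BROB
After move 5 (U): U=YWYO F=OWGY R=BRRG B=BROB L=GGOR
After move 6 (U): U=YYOW F=BRGY R=BRRG B=GGOB L=OWOR
After move 7 (U): U=OYWY F=BRGY R=GGRG B=OWOB L=BROR
Query: U face = OYWY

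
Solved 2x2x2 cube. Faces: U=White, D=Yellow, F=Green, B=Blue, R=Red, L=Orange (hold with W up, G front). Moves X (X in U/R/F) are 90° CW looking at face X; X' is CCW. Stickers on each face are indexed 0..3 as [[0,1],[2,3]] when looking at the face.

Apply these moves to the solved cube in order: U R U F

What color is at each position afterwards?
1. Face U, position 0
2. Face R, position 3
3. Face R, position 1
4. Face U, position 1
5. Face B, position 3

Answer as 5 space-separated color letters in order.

After move 1 (U): U=WWWW F=RRGG R=BBRR B=OOBB L=GGOO
After move 2 (R): R=RBRB U=WRWG F=RYGY D=YBYO B=WOWB
After move 3 (U): U=WWGR F=RBGY R=WORB B=GGWB L=RYOO
After move 4 (F): F=GRYB U=WWOY R=GORB D=RWYO L=RYOB
Query 1: U[0] = W
Query 2: R[3] = B
Query 3: R[1] = O
Query 4: U[1] = W
Query 5: B[3] = B

Answer: W B O W B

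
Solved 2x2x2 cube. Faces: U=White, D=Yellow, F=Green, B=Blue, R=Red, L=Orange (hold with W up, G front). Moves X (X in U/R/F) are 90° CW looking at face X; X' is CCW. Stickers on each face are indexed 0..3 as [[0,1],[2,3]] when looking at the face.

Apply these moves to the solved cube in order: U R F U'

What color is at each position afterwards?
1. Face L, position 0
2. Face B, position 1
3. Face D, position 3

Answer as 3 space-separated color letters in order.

After move 1 (U): U=WWWW F=RRGG R=BBRR B=OOBB L=GGOO
After move 2 (R): R=RBRB U=WRWG F=RYGY D=YBYO B=WOWB
After move 3 (F): F=GRYY U=WROG R=WBGB D=RRYO L=GYOB
After move 4 (U'): U=RGWO F=GYYY R=GRGB B=WBWB L=WOOB
Query 1: L[0] = W
Query 2: B[1] = B
Query 3: D[3] = O

Answer: W B O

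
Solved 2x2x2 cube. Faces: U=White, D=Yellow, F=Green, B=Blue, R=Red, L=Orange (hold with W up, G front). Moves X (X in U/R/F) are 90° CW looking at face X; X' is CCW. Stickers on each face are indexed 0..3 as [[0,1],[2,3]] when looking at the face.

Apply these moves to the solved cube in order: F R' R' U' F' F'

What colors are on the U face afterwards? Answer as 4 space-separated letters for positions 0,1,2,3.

After move 1 (F): F=GGGG U=WWOO R=WRWR D=RRYY L=OYOY
After move 2 (R'): R=RRWW U=WBOB F=GWGO D=RGYG B=YBRB
After move 3 (R'): R=RWRW U=WROY F=GBGB D=RWYO B=GBGB
After move 4 (U'): U=RYWO F=OYGB R=GBRW B=RWGB L=GBOY
After move 5 (F'): F=YBOG U=RYGR R=WBRW D=BYYO L=GOOW
After move 6 (F'): F=BGYO U=RYWR R=YBBW D=OWYO L=GROG
Query: U face = RYWR

Answer: R Y W R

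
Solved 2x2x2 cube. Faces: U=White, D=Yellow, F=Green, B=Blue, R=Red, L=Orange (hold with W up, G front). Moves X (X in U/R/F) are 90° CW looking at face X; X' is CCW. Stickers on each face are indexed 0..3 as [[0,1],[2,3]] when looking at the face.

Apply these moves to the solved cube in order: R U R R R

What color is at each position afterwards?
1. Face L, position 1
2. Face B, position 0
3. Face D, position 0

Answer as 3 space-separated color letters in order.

After move 1 (R): R=RRRR U=WGWG F=GYGY D=YBYB B=WBWB
After move 2 (U): U=WWGG F=RRGY R=WBRR B=OOWB L=GYOO
After move 3 (R): R=RWRB U=WRGY F=RBGB D=YWYO B=GOWB
After move 4 (R): R=RRBW U=WBGB F=RWGO D=YWYG B=YORB
After move 5 (R): R=BRWR U=WWGO F=RWGG D=YRYY B=BOBB
Query 1: L[1] = Y
Query 2: B[0] = B
Query 3: D[0] = Y

Answer: Y B Y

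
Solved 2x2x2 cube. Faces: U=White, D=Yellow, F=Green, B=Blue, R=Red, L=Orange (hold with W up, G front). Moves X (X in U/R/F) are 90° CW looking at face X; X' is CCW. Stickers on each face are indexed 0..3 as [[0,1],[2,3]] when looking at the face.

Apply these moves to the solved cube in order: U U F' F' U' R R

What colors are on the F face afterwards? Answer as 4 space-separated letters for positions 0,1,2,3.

Answer: R B B O

Derivation:
After move 1 (U): U=WWWW F=RRGG R=BBRR B=OOBB L=GGOO
After move 2 (U): U=WWWW F=BBGG R=OORR B=GGBB L=RROO
After move 3 (F'): F=BGBG U=WWOR R=YOYR D=ROYY L=RWOW
After move 4 (F'): F=GGBB U=WWYY R=OORR D=WWYY L=RROO
After move 5 (U'): U=WYWY F=RRBB R=GGRR B=OOBB L=GGOO
After move 6 (R): R=RGRG U=WRWB F=RWBY D=WBYO B=YOYB
After move 7 (R): R=RRGG U=WWWY F=RBBO D=WYYY B=BORB
Query: F face = RBBO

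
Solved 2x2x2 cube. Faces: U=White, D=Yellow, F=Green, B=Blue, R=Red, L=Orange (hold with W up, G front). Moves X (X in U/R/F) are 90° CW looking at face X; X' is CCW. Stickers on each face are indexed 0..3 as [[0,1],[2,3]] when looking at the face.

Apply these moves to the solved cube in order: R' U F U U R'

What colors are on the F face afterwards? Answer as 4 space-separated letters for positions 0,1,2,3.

Answer: O O W W

Derivation:
After move 1 (R'): R=RRRR U=WBWB F=GWGW D=YGYG B=YBYB
After move 2 (U): U=WWBB F=RRGW R=YBRR B=OOYB L=GWOO
After move 3 (F): F=GRWR U=WWOW R=BBBR D=RYYG L=GYOG
After move 4 (U): U=OWWW F=BBWR R=OOBR B=GYYB L=GROG
After move 5 (U): U=WOWW F=OOWR R=GYBR B=GRYB L=BBOG
After move 6 (R'): R=YRGB U=WYWG F=OOWW D=ROYR B=GRYB
Query: F face = OOWW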